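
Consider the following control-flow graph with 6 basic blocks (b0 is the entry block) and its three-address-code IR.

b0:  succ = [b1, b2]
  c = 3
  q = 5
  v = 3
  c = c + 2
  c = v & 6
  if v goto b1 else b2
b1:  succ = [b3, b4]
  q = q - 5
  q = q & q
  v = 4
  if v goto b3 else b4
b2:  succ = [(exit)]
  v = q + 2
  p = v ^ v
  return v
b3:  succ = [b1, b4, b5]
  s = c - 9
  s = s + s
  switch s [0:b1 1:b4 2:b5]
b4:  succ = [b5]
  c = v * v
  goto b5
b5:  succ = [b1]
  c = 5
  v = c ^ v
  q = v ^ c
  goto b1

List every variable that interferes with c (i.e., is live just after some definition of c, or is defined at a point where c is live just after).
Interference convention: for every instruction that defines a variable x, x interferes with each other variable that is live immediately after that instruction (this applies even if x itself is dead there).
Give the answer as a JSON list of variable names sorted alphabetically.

Block summaries:
  b0 def {c,q,v} use ∅
  b1 def {q,v} use {q}
  b2 def {p,v} use {q}
  b3 def {s} use {c}
  b4 def {c} use {v}
  b5 def {c,q,v} use {v}

Backward fixpoint:
  live b0: ∅→{c,q}
  live b1: {c,q}→{c,q,v}
  live b2: {q}→∅
  live b3: {c,q,v}→{c,q,v}
  live b4: {v}→{v}
  live b5: {v}→{c,q}

Interfere edges:
  c: {q,s,v}
  p: {v}
  q: {c,s,v}
  s: {c,q,v}
  v: {c,p,q,s}

N(c) = ["q", "s", "v"]

Answer: ["q", "s", "v"]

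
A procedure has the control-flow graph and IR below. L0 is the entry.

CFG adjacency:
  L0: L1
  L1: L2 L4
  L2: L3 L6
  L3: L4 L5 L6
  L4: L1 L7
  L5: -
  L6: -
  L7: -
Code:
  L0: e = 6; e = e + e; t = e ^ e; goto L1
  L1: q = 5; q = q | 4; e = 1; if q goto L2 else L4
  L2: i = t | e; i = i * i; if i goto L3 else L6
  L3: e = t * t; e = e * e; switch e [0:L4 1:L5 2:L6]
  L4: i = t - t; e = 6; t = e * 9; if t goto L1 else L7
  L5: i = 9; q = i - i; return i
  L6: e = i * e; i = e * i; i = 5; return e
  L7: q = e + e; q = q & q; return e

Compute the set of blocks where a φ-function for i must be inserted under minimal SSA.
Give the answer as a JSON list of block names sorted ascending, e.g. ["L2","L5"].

Answer: ["L1", "L4"]

Analysis:
idom tree: L1←L0 L2←L1 L3←L2 L4←L1 L5←L3 L6←L2 L7←L4
Dom∩ at merges:
  L1: preds {L0,L4}: {L0} ∩ {L0,L1,L4} = {L0}; idom=L0
  L4: preds {L1,L3}: {L0,L1} ∩ {L0,L1,L2,L3} = {L0,L1}; idom=L1
  L6: preds {L2,L3}: {L0,L1,L2} ∩ {L0,L1,L2,L3} = {L0,L1,L2}; idom=L2

Frontier:
  L1←L0: walk · to L0
  L1←L4: walk L4→L1 to L0
  L4←L1: walk · to L1
  L4←L3: walk L3→L2 to L1
  L6←L2: walk · to L2
  L6←L3: walk L3 to L2
  L0 → ∅
  L1 → {L1}
  L2 → {L4}
  L3 → {L4,L6}
  L4 → {L1}
  L5 → ∅
  L6 → ∅
  L7 → ∅

φ for i: defs {L2,L4,L5,L6}
  DF⁺ = {L1,L4}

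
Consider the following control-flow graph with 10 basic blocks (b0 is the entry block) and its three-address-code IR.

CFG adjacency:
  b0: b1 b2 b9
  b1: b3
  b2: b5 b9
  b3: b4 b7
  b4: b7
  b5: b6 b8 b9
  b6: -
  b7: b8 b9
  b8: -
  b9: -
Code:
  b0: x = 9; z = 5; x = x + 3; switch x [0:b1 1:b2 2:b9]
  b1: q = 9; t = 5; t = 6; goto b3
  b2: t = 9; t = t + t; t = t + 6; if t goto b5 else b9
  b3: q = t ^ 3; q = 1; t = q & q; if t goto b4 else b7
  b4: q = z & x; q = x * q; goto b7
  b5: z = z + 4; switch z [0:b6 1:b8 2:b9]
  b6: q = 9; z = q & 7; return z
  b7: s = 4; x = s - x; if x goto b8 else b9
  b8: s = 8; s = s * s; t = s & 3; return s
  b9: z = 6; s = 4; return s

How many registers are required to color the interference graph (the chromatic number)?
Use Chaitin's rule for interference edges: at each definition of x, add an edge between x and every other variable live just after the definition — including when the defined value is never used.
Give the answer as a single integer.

Answer: 3

Analysis:
Per-block:
  b0 def {x,z} use ∅
  b1 def {q,t} use ∅
  b2 def {t} use ∅
  b3 def {q,t} use {t}
  b4 def {q} use {x,z}
  b5 def {z} use {z}
  b6 def {q,z} use ∅
  b7 def {s,x} use {x}
  b8 def {s,t} use ∅
  b9 def {s,z} use ∅

Live sets:
  b0: in=∅ out={x,z}
  b1: in={x,z} out={t,x,z}
  b2: in={z} out={z}
  b3: in={t,x,z} out={x,z}
  b4: in={x,z} out={x}
  b5: in={z} out=∅
  b6: in=∅ out=∅
  b7: in={x} out=∅
  b8: in=∅ out=∅
  b9: in=∅ out=∅

Conflict graph:
  q↔{x,z}
  s↔{t,x}
  t↔{s,x,z}
  x↔{q,s,t,z}
  z↔{q,t,x}

Chromatic number:
  lower bound: {q,x,z} mutually conflict ⇒ χ ≥ 3
  assign q→R1 s→R2 t→R1 x→R0 z→R2 — no edge inside a register ⇒ χ ≤ 3
  χ = 3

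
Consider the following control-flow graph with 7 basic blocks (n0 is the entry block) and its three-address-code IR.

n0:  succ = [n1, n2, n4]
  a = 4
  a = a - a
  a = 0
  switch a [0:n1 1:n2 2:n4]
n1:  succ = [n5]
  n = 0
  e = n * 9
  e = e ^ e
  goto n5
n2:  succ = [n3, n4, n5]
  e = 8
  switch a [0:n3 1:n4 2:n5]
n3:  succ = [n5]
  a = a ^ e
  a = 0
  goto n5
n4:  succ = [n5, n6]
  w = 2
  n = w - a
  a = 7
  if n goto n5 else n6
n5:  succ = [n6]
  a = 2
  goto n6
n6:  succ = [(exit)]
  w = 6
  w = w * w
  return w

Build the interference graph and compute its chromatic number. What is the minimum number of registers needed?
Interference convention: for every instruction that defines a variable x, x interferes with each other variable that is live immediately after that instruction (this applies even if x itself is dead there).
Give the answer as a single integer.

Answer: 2

Working:
def/use:
  n0: def={a} ue=∅
  n1: def={e,n} ue=∅
  n2: def={e} ue={a}
  n3: def={a} ue={a,e}
  n4: def={a,n,w} ue={a}
  n5: def={a} ue=∅
  n6: def={w} ue=∅

Backward fixpoint:
  n0: in=∅ out={a}
  n1: in=∅ out=∅
  n2: in={a} out={a,e}
  n3: in={a,e} out=∅
  n4: in={a} out=∅
  n5: in=∅ out=∅
  n6: in=∅ out=∅

Conflict graph:
  a↔{e,n,w}
  e↔{a}
  n↔{a}
  w↔{a}

Colouring:
  lower bound: {a,e} mutually conflict ⇒ χ ≥ 2
  assign a→R0 e→R1 n→R1 w→R1 — no edge inside a register ⇒ χ ≤ 2
  χ = 2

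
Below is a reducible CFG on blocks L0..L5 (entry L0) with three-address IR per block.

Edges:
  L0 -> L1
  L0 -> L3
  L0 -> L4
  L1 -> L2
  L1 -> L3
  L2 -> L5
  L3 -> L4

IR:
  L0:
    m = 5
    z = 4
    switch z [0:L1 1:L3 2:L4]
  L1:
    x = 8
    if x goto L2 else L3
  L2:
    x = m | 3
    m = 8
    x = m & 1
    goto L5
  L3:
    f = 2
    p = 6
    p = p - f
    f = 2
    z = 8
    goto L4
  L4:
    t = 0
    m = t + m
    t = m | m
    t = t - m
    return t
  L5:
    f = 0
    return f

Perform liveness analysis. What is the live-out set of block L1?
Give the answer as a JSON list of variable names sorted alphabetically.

Answer: ["m"]

Analysis:
Per-block:
  L0: {m,z} / ∅
  L1: {x} / ∅
  L2: {m,x} / {m}
  L3: {f,p,z} / ∅
  L4: {m,t} / {m}
  L5: {f} / ∅

Liveness:
  L0: in=∅ out={m}
  L1: in={m} out={m}
  L2: in={m} out=∅
  L3: in={m} out={m}
  L4: in={m} out=∅
  L5: in=∅ out=∅

live-out(L1) = ["m"]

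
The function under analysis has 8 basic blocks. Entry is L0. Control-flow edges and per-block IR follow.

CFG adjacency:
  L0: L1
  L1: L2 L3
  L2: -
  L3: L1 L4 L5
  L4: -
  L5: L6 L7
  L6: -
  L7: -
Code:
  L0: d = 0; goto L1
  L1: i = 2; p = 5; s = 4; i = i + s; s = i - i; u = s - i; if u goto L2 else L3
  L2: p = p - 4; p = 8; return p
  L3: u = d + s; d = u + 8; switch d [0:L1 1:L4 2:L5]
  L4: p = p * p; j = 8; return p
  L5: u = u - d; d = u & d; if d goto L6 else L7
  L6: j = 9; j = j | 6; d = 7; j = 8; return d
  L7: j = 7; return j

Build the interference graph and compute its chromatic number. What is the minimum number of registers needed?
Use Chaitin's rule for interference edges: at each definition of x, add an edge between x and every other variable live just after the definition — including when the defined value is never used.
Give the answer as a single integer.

Answer: 4

Derivation:
Per-block:
  L0: {d} / ∅
  L1: {i,p,s,u} / ∅
  L2: {p} / {p}
  L3: {d,u} / {d,s}
  L4: {j,p} / {p}
  L5: {d,u} / {d,u}
  L6: {d,j} / ∅
  L7: {j} / ∅

Backward fixpoint:
  L0 li=∅ lo={d}
  L1 li={d} lo={d,p,s}
  L2 li={p} lo=∅
  L3 li={d,p,s} lo={d,p,u}
  L4 li={p} lo=∅
  L5 li={d,u} lo=∅
  L6 li=∅ lo=∅
  L7 li=∅ lo=∅

Interfere edges:
  d: {i,j,p,s,u}
  i: {d,p,s}
  j: {d,p}
  p: {d,i,j,s,u}
  s: {d,i,p,u}
  u: {d,p,s}

Colouring:
  {d,i,p,s} pairwise interfere (4-clique) ⇒ χ ≥ 4
  assign d→c0 i→c3 j→c2 p→c1 s→c2 u→c3 — no edge inside a register ⇒ χ ≤ 4
  χ = 4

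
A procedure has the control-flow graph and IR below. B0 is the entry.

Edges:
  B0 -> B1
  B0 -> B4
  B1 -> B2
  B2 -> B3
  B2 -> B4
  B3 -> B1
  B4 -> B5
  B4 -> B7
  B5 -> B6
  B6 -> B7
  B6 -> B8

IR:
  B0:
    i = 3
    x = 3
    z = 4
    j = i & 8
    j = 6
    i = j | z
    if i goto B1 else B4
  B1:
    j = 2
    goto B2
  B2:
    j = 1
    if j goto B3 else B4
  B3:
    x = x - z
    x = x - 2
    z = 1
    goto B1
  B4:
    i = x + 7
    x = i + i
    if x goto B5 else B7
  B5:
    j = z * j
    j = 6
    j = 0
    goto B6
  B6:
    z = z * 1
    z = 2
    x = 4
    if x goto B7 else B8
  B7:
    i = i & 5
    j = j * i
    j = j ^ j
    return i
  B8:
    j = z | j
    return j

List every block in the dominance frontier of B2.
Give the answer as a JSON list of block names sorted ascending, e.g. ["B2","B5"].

idom tree: B1←B0 B2←B1 B3←B2 B4←B0 B5←B4 B6←B5 B7←B4 B8←B6
Dom at joins:
  B1: preds {B0,B3}: {B0} ∩ {B0,B1,B2,B3} = {B0}; idom=B0
  B4: preds {B0,B2}: {B0} ∩ {B0,B1,B2} = {B0}; idom=B0
  B7: preds {B4,B6}: {B0,B4} ∩ {B0,B4,B5,B6} = {B0,B4}; idom=B4

DF derivation:
  join B1 pred B0: · stop@B0
  join B1 pred B3: B3→B2→B1 stop@B0
  join B4 pred B0: · stop@B0
  join B4 pred B2: B2→B1 stop@B0
  join B7 pred B4: · stop@B4
  join B7 pred B6: B6→B5 stop@B4
  B0 → ∅
  B1 → {B1,B4}
  B2 → {B1,B4}
  B3 → {B1}
  B4 → ∅
  B5 → {B7}
  B6 → {B7}
  B7 → ∅
  B8 → ∅

DF(B2) = ["B1", "B4"]

Answer: ["B1", "B4"]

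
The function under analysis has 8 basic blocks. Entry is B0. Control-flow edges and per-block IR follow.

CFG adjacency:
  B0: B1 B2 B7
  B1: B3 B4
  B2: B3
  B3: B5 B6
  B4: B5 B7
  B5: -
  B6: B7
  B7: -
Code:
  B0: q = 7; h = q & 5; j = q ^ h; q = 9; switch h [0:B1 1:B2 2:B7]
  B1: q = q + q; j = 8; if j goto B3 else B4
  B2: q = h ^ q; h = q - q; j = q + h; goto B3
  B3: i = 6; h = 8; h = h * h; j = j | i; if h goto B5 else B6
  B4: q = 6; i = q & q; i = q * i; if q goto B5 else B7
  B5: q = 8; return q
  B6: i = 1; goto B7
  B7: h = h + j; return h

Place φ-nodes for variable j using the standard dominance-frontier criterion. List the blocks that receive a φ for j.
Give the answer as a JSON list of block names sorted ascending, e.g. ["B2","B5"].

Answer: ["B3", "B5", "B7"]

Analysis:
idom tree: B1←B0 B2←B0 B3←B0 B4←B1 B5←B0 B6←B3 B7←B0
Dom at joins:
  B3: preds {B1,B2}: {B0,B1} ∩ {B0,B2} = {B0}; idom=B0
  B5: preds {B3,B4}: {B0,B3} ∩ {B0,B1,B4} = {B0}; idom=B0
  B7: preds {B0,B4,B6}: {B0} ∩ {B0,B1,B4} ∩ {B0,B3,B6} = {B0}; idom=B0

DF derivation:
  B3←B1: walk B1 to B0
  B3←B2: walk B2 to B0
  B5←B3: walk B3 to B0
  B5←B4: walk B4→B1 to B0
  B7←B0: walk · to B0
  B7←B4: walk B4→B1 to B0
  B7←B6: walk B6→B3 to B0
  B0: DF=∅
  B1: DF={B3,B5,B7}
  B2: DF={B3}
  B3: DF={B5,B7}
  B4: DF={B5,B7}
  B5: DF=∅
  B6: DF={B7}
  B7: DF=∅

φ for j: defs {B0,B1,B2,B3}
  DF⁺ = {B3,B5,B7}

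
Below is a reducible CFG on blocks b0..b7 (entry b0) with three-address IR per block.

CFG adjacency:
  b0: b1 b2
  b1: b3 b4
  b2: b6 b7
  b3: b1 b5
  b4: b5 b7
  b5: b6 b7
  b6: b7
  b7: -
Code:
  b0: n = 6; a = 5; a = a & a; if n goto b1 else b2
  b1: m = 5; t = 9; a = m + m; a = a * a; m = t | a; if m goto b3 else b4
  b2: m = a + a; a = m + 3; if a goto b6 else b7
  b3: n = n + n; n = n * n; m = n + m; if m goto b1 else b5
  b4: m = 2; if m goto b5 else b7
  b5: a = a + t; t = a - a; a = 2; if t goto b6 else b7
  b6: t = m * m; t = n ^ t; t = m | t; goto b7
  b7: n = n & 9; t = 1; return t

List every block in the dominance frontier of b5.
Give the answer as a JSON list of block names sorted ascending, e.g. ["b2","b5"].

Answer: ["b6", "b7"]

Analysis:
idom tree: b1←b0 b2←b0 b3←b1 b4←b1 b5←b1 b6←b0 b7←b0
Dom at joins:
  b1: preds {b0,b3}: {b0} ∩ {b0,b1,b3} = {b0}; idom=b0
  b5: preds {b3,b4}: {b0,b1,b3} ∩ {b0,b1,b4} = {b0,b1}; idom=b1
  b6: preds {b2,b5}: {b0,b2} ∩ {b0,b1,b5} = {b0}; idom=b0
  b7: preds {b2,b4,b5,b6}: {b0,b2} ∩ {b0,b1,b4} ∩ {b0,b1,b5} ∩ {b0,b6} = {b0}; idom=b0

DF derivation:
  join b1 pred b0: · stop@b0
  join b1 pred b3: b3→b1 stop@b0
  join b5 pred b3: b3 stop@b1
  join b5 pred b4: b4 stop@b1
  join b6 pred b2: b2 stop@b0
  join b6 pred b5: b5→b1 stop@b0
  join b7 pred b2: b2 stop@b0
  join b7 pred b4: b4→b1 stop@b0
  join b7 pred b5: b5→b1 stop@b0
  join b7 pred b6: b6 stop@b0
  b0: DF=∅
  b1: DF={b1,b6,b7}
  b2: DF={b6,b7}
  b3: DF={b1,b5}
  b4: DF={b5,b7}
  b5: DF={b6,b7}
  b6: DF={b7}
  b7: DF=∅

DF(b5) = ["b6", "b7"]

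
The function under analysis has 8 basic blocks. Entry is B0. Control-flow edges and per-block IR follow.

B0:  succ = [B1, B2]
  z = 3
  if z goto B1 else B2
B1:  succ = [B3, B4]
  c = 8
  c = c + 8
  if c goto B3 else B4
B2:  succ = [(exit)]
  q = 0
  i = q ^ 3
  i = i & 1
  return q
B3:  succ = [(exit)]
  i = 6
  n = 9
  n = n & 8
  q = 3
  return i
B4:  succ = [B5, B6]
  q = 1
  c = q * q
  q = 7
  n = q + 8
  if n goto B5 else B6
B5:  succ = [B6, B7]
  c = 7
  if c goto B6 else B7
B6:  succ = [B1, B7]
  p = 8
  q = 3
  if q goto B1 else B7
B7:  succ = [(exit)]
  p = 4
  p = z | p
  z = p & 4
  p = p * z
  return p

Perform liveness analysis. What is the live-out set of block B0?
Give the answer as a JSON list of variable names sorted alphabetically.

Per-block:
  B0 def {z} use ∅
  B1 def {c} use ∅
  B2 def {i,q} use ∅
  B3 def {i,n,q} use ∅
  B4 def {c,n,q} use ∅
  B5 def {c} use ∅
  B6 def {p,q} use ∅
  B7 def {p,z} use {z}

Live sets:
  B0: in=∅ out={z}
  B1: in={z} out={z}
  B2: in=∅ out=∅
  B3: in=∅ out=∅
  B4: in={z} out={z}
  B5: in={z} out={z}
  B6: in={z} out={z}
  B7: in={z} out=∅

live-out(B0) = ["z"]

Answer: ["z"]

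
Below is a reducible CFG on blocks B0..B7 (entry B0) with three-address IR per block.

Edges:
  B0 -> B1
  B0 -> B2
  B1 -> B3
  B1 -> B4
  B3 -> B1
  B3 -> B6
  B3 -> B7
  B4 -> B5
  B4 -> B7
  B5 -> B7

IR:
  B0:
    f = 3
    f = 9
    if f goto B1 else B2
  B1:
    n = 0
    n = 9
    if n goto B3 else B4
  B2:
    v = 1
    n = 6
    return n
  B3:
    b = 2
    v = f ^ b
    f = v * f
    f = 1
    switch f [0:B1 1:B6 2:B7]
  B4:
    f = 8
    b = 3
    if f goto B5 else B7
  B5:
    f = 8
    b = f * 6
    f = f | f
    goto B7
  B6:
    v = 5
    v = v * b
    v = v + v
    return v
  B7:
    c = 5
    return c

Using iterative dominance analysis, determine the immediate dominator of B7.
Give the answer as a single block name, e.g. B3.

idom tree: B1←B0 B2←B0 B3←B1 B4←B1 B5←B4 B6←B3 B7←B1
Join-block Dom:
  B1: preds {B0,B3}: {B0} ∩ {B0,B1,B3} = {B0}; idom=B0
  B7: preds {B3,B4,B5}: {B0,B1,B3} ∩ {B0,B1,B4} ∩ {B0,B1,B4,B5} = {B0,B1}; idom=B1

idom(B7) = B1

Answer: B1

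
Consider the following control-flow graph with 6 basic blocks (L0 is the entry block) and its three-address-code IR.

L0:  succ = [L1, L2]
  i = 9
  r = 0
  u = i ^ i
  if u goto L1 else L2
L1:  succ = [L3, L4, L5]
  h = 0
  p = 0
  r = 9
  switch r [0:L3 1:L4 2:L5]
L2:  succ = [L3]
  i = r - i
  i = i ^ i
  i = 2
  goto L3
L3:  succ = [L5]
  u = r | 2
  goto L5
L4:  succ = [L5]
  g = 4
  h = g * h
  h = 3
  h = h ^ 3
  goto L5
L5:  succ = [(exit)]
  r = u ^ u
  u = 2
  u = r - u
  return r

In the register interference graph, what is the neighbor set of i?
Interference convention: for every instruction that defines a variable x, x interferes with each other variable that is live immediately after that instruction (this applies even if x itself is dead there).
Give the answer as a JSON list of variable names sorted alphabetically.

Answer: ["r", "u"]

Working:
def/use:
  L0 def {i,r,u} use ∅
  L1 def {h,p,r} use ∅
  L2 def {i} use {i,r}
  L3 def {u} use {r}
  L4 def {g,h} use {h}
  L5 def {r,u} use {u}

Live sets:
  live L0: ∅→{i,r,u}
  live L1: {u}→{h,r,u}
  live L2: {i,r}→{r}
  live L3: {r}→{u}
  live L4: {h,u}→{u}
  live L5: {u}→∅

Interference:
  g↔{h,u}
  h↔{g,p,r,u}
  i↔{r,u}
  p↔{h,u}
  r↔{h,i,u}
  u↔{g,h,i,p,r}

N(i) = ["r", "u"]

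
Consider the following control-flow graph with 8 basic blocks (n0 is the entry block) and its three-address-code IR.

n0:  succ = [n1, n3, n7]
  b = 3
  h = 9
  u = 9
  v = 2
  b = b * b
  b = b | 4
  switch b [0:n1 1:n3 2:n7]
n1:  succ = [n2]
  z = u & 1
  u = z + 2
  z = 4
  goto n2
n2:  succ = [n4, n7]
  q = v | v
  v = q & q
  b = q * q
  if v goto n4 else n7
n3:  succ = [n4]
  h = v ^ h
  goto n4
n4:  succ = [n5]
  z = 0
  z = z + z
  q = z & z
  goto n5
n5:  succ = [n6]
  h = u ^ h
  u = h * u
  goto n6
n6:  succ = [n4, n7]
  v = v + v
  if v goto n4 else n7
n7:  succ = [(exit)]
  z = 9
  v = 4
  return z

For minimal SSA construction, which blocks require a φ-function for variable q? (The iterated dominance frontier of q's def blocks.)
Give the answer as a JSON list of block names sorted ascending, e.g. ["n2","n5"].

idom tree: n1←n0 n2←n1 n3←n0 n4←n0 n5←n4 n6←n5 n7←n0
Dom∩ at merges:
  n4: preds {n2,n3,n6}: {n0,n1,n2} ∩ {n0,n3} ∩ {n0,n4,n5,n6} = {n0}; idom=n0
  n7: preds {n0,n2,n6}: {n0} ∩ {n0,n1,n2} ∩ {n0,n4,n5,n6} = {n0}; idom=n0

DF walk-up:
  n4←n2: walk n2→n1 to n0
  n4←n3: walk n3 to n0
  n4←n6: walk n6→n5→n4 to n0
  n7←n0: walk · to n0
  n7←n2: walk n2→n1 to n0
  n7←n6: walk n6→n5→n4 to n0
  n0: DF=∅
  n1: DF={n4,n7}
  n2: DF={n4,n7}
  n3: DF={n4}
  n4: DF={n4,n7}
  n5: DF={n4,n7}
  n6: DF={n4,n7}
  n7: DF=∅

φ for q: defs {n2,n4}
  DF⁺ = {n4,n7}

Answer: ["n4", "n7"]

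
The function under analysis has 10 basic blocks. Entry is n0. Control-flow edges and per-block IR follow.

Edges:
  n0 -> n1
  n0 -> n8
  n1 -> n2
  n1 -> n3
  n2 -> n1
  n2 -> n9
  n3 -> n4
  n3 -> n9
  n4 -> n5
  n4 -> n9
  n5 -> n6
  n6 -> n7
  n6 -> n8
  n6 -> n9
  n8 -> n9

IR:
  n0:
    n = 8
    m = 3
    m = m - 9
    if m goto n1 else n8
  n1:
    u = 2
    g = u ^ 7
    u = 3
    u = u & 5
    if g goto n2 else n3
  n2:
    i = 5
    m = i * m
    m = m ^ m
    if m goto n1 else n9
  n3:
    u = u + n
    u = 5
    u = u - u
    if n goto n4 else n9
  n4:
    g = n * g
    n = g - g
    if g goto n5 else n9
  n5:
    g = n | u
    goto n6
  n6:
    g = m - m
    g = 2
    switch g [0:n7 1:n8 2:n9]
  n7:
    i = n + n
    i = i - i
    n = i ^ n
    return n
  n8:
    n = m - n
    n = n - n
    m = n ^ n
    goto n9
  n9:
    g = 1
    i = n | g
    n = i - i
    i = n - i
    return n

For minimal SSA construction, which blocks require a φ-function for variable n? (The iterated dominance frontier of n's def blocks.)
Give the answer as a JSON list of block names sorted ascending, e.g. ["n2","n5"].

idom tree: n1←n0 n2←n1 n3←n1 n4←n3 n5←n4 n6←n5 n7←n6 n8←n0 n9←n0
Dom∩ at merges:
  n1: preds {n0,n2}: {n0} ∩ {n0,n1,n2} = {n0}; idom=n0
  n8: preds {n0,n6}: {n0} ∩ {n0,n1,n3,n4,n5,n6} = {n0}; idom=n0
  n9: preds {n2,n3,n4,n6,n8}: {n0,n1,n2} ∩ {n0,n1,n3} ∩ {n0,n1,n3,n4} ∩ {n0,n1,n3,n4,n5,n6} ∩ {n0,n8} = {n0}; idom=n0

DF walk-up:
  n1←n0: walk · to n0
  n1←n2: walk n2→n1 to n0
  n8←n0: walk · to n0
  n8←n6: walk n6→n5→n4→n3→n1 to n0
  n9←n2: walk n2→n1 to n0
  n9←n3: walk n3→n1 to n0
  n9←n4: walk n4→n3→n1 to n0
  n9←n6: walk n6→n5→n4→n3→n1 to n0
  n9←n8: walk n8 to n0
  n0 → ∅
  n1 → {n1,n8,n9}
  n2 → {n1,n9}
  n3 → {n8,n9}
  n4 → {n8,n9}
  n5 → {n8,n9}
  n6 → {n8,n9}
  n7 → ∅
  n8 → {n9}
  n9 → ∅

φ for n: defs {n0,n4,n7,n8,n9}
  DF⁺ = {n8,n9}

Answer: ["n8", "n9"]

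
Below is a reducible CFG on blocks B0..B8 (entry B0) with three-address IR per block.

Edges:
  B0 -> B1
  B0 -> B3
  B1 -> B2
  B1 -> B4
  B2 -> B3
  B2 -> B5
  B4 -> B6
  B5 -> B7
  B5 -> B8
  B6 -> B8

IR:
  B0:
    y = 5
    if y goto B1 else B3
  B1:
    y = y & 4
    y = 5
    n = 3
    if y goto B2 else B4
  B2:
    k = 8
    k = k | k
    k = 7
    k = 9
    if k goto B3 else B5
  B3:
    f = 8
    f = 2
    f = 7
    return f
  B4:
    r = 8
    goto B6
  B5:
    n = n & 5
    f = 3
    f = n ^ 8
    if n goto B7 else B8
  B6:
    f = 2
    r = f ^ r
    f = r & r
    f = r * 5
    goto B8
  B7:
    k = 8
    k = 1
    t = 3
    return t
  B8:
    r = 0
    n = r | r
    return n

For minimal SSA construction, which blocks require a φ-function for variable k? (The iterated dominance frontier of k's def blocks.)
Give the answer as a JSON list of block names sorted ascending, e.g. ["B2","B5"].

Answer: ["B3", "B8"]

Derivation:
idom tree: B1←B0 B2←B1 B3←B0 B4←B1 B5←B2 B6←B4 B7←B5 B8←B1
Dom at joins:
  B3: preds {B0,B2}: {B0} ∩ {B0,B1,B2} = {B0}; idom=B0
  B8: preds {B5,B6}: {B0,B1,B2,B5} ∩ {B0,B1,B4,B6} = {B0,B1}; idom=B1

DF derivation:
  B3←B0: walk · to B0
  B3←B2: walk B2→B1 to B0
  B8←B5: walk B5→B2 to B1
  B8←B6: walk B6→B4 to B1
  B0: DF=∅
  B1: DF={B3}
  B2: DF={B3,B8}
  B3: DF=∅
  B4: DF={B8}
  B5: DF={B8}
  B6: DF={B8}
  B7: DF=∅
  B8: DF=∅

φ for k: defs {B2,B7}
  DF⁺ = {B3,B8}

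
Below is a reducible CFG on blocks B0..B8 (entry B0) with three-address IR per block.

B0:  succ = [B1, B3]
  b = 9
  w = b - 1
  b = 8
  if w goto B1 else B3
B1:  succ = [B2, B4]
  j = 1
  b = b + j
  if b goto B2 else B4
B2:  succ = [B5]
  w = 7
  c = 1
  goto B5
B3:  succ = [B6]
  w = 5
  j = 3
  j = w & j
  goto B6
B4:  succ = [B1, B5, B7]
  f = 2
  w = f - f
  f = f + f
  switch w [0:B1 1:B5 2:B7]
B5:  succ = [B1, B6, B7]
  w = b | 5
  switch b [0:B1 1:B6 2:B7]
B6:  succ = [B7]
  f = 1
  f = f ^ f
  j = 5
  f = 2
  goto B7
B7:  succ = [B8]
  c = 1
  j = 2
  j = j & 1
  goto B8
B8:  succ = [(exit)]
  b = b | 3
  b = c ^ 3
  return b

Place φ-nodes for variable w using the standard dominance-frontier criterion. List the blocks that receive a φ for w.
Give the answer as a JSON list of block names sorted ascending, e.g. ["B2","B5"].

idom tree: B1←B0 B2←B1 B3←B0 B4←B1 B5←B1 B6←B0 B7←B0 B8←B7
Join-block Dom:
  B1: preds {B0,B4,B5}: {B0} ∩ {B0,B1,B4} ∩ {B0,B1,B5} = {B0}; idom=B0
  B5: preds {B2,B4}: {B0,B1,B2} ∩ {B0,B1,B4} = {B0,B1}; idom=B1
  B6: preds {B3,B5}: {B0,B3} ∩ {B0,B1,B5} = {B0}; idom=B0
  B7: preds {B4,B5,B6}: {B0,B1,B4} ∩ {B0,B1,B5} ∩ {B0,B6} = {B0}; idom=B0

DF walk-up:
  B1←B0: walk · to B0
  B1←B4: walk B4→B1 to B0
  B1←B5: walk B5→B1 to B0
  B5←B2: walk B2 to B1
  B5←B4: walk B4 to B1
  B6←B3: walk B3 to B0
  B6←B5: walk B5→B1 to B0
  B7←B4: walk B4→B1 to B0
  B7←B5: walk B5→B1 to B0
  B7←B6: walk B6 to B0
  B0 → ∅
  B1 → {B1,B6,B7}
  B2 → {B5}
  B3 → {B6}
  B4 → {B1,B5,B7}
  B5 → {B1,B6,B7}
  B6 → {B7}
  B7 → ∅
  B8 → ∅

φ for w: defs {B0,B2,B3,B4,B5}
  DF⁺ = {B1,B5,B6,B7}

Answer: ["B1", "B5", "B6", "B7"]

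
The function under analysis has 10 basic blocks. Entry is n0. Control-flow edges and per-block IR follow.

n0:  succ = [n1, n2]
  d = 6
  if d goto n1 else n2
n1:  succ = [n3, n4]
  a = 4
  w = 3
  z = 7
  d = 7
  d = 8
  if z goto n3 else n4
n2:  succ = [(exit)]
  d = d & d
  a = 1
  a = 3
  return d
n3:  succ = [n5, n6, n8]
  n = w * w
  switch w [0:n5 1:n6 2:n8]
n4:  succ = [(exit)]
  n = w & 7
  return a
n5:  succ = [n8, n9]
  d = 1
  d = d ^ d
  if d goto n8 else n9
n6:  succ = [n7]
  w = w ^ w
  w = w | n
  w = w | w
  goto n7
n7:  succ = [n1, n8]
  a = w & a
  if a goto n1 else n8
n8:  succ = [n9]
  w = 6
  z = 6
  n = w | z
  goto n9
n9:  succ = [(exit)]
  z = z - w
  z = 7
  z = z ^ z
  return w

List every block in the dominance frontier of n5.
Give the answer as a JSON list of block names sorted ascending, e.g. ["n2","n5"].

Answer: ["n8", "n9"]

Analysis:
idom tree: n1←n0 n2←n0 n3←n1 n4←n1 n5←n3 n6←n3 n7←n6 n8←n3 n9←n3
Dom∩ at merges:
  n1: preds {n0,n7}: {n0} ∩ {n0,n1,n3,n6,n7} = {n0}; idom=n0
  n8: preds {n3,n5,n7}: {n0,n1,n3} ∩ {n0,n1,n3,n5} ∩ {n0,n1,n3,n6,n7} = {n0,n1,n3}; idom=n3
  n9: preds {n5,n8}: {n0,n1,n3,n5} ∩ {n0,n1,n3,n8} = {n0,n1,n3}; idom=n3

Frontier:
  n1←n0: walk · to n0
  n1←n7: walk n7→n6→n3→n1 to n0
  n8←n3: walk · to n3
  n8←n5: walk n5 to n3
  n8←n7: walk n7→n6 to n3
  n9←n5: walk n5 to n3
  n9←n8: walk n8 to n3
  n0 → ∅
  n1 → {n1}
  n2 → ∅
  n3 → {n1}
  n4 → ∅
  n5 → {n8,n9}
  n6 → {n1,n8}
  n7 → {n1,n8}
  n8 → {n9}
  n9 → ∅

DF(n5) = ["n8", "n9"]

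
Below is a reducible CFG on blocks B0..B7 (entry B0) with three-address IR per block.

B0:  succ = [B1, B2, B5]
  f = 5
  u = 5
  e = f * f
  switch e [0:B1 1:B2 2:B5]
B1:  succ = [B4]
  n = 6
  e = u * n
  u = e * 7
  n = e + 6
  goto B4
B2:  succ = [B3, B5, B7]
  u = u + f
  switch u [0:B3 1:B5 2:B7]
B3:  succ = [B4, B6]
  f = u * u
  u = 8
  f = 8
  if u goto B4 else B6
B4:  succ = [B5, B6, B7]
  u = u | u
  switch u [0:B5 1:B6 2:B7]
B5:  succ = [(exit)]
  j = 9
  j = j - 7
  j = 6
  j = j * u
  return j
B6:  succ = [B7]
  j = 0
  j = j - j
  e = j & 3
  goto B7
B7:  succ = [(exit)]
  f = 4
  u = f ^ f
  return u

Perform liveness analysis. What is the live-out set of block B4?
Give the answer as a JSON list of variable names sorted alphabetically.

Per-block:
  B0: {e,f,u} / ∅
  B1: {e,n,u} / {u}
  B2: {u} / {f,u}
  B3: {f,u} / {u}
  B4: {u} / {u}
  B5: {j} / {u}
  B6: {e,j} / ∅
  B7: {f,u} / ∅

Liveness:
  B0: in=∅ out={f,u}
  B1: in={u} out={u}
  B2: in={f,u} out={u}
  B3: in={u} out={u}
  B4: in={u} out={u}
  B5: in={u} out=∅
  B6: in=∅ out=∅
  B7: in=∅ out=∅

live-out(B4) = ["u"]

Answer: ["u"]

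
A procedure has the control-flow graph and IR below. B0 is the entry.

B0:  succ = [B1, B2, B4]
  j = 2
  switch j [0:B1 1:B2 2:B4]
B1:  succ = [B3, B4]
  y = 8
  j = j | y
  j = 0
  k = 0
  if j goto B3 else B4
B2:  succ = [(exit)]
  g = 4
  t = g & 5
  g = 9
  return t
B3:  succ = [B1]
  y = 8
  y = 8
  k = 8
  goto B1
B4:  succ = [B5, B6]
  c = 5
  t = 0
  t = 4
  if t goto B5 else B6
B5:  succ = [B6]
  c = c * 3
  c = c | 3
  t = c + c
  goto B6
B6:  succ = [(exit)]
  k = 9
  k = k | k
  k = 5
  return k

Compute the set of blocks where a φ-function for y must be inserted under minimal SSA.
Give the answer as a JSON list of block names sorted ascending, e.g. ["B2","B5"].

Answer: ["B1", "B4"]

Analysis:
idom tree: B1←B0 B2←B0 B3←B1 B4←B0 B5←B4 B6←B4
Dom at joins:
  B1: preds {B0,B3}: {B0} ∩ {B0,B1,B3} = {B0}; idom=B0
  B4: preds {B0,B1}: {B0} ∩ {B0,B1} = {B0}; idom=B0
  B6: preds {B4,B5}: {B0,B4} ∩ {B0,B4,B5} = {B0,B4}; idom=B4

Frontier:
  join B1 pred B0: · stop@B0
  join B1 pred B3: B3→B1 stop@B0
  join B4 pred B0: · stop@B0
  join B4 pred B1: B1 stop@B0
  join B6 pred B4: · stop@B4
  join B6 pred B5: B5 stop@B4
  B0: DF=∅
  B1: DF={B1,B4}
  B2: DF=∅
  B3: DF={B1}
  B4: DF=∅
  B5: DF={B6}
  B6: DF=∅

φ for y: defs {B1,B3}
  DF⁺ = {B1,B4}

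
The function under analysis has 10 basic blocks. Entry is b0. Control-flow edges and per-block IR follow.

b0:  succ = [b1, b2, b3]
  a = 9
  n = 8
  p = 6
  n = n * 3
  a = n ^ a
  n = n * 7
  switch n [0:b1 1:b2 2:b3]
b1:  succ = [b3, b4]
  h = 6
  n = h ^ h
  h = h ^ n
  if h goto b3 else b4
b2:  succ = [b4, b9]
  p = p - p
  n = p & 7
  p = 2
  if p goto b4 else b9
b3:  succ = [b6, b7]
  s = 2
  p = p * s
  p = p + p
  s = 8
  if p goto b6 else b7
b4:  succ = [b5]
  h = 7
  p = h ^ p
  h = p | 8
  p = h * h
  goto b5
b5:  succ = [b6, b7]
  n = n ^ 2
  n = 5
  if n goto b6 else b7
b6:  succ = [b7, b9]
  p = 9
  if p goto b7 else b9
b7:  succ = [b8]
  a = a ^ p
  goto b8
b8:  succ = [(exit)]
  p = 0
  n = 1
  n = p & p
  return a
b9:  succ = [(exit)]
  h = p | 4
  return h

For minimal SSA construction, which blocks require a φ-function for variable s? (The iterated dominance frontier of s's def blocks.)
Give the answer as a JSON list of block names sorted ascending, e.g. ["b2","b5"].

Answer: ["b6", "b7", "b9"]

Derivation:
idom tree: b1←b0 b2←b0 b3←b0 b4←b0 b5←b4 b6←b0 b7←b0 b8←b7 b9←b0
Join-block Dom:
  b3: preds {b0,b1}: {b0} ∩ {b0,b1} = {b0}; idom=b0
  b4: preds {b1,b2}: {b0,b1} ∩ {b0,b2} = {b0}; idom=b0
  b6: preds {b3,b5}: {b0,b3} ∩ {b0,b4,b5} = {b0}; idom=b0
  b7: preds {b3,b5,b6}: {b0,b3} ∩ {b0,b4,b5} ∩ {b0,b6} = {b0}; idom=b0
  b9: preds {b2,b6}: {b0,b2} ∩ {b0,b6} = {b0}; idom=b0

DF derivation:
  b3←b0: walk · to b0
  b3←b1: walk b1 to b0
  b4←b1: walk b1 to b0
  b4←b2: walk b2 to b0
  b6←b3: walk b3 to b0
  b6←b5: walk b5→b4 to b0
  b7←b3: walk b3 to b0
  b7←b5: walk b5→b4 to b0
  b7←b6: walk b6 to b0
  b9←b2: walk b2 to b0
  b9←b6: walk b6 to b0
  b0: DF=∅
  b1: DF={b3,b4}
  b2: DF={b4,b9}
  b3: DF={b6,b7}
  b4: DF={b6,b7}
  b5: DF={b6,b7}
  b6: DF={b7,b9}
  b7: DF=∅
  b8: DF=∅
  b9: DF=∅

φ for s: defs {b3}
  DF⁺ = {b6,b7,b9}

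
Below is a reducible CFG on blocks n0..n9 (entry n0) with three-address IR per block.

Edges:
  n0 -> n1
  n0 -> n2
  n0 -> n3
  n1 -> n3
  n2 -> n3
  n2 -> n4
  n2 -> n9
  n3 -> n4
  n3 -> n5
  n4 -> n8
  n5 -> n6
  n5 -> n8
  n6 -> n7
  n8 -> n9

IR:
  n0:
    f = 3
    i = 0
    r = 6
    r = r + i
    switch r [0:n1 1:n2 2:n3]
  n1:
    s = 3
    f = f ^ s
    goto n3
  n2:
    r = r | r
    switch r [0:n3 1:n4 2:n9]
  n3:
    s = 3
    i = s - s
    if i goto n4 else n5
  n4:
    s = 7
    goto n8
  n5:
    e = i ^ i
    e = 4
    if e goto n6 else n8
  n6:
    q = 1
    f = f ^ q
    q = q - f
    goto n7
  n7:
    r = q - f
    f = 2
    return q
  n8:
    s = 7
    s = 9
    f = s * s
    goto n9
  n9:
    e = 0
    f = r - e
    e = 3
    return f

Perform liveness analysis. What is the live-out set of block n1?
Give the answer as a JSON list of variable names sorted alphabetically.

Block summaries:
  n0: {f,i,r} / ∅
  n1: {f,s} / {f}
  n2: {r} / {r}
  n3: {i,s} / ∅
  n4: {s} / ∅
  n5: {e} / {i}
  n6: {f,q} / {f}
  n7: {f,r} / {f,q}
  n8: {f,s} / ∅
  n9: {e,f} / {r}

Backward fixpoint:
  live n0: ∅→{f,r}
  live n1: {f,r}→{f,r}
  live n2: {f,r}→{f,r}
  live n3: {f,r}→{f,i,r}
  live n4: {r}→{r}
  live n5: {f,i,r}→{f,r}
  live n6: {f}→{f,q}
  live n7: {f,q}→∅
  live n8: {r}→{r}
  live n9: {r}→∅

live-out(n1) = ["f", "r"]

Answer: ["f", "r"]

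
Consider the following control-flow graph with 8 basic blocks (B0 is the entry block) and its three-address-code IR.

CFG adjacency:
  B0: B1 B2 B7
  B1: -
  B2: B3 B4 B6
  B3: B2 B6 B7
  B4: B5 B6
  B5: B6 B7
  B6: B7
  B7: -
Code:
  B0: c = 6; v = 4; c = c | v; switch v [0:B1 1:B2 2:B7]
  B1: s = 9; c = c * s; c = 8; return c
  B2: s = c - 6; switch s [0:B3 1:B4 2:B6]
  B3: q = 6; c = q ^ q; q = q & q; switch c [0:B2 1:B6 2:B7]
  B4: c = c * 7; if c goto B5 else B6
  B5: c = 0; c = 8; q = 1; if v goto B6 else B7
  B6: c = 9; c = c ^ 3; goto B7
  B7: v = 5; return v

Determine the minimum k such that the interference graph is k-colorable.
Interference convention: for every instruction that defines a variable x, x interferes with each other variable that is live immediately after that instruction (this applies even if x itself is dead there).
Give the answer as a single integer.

def/use:
  B0 def {c,v} use ∅
  B1 def {c,s} use {c}
  B2 def {s} use {c}
  B3 def {c,q} use ∅
  B4 def {c} use {c}
  B5 def {c,q} use {v}
  B6 def {c} use ∅
  B7 def {v} use ∅

Live sets:
  B0 li=∅ lo={c,v}
  B1 li={c} lo=∅
  B2 li={c,v} lo={c,v}
  B3 li={v} lo={c,v}
  B4 li={c,v} lo={v}
  B5 li={v} lo=∅
  B6 li=∅ lo=∅
  B7 li=∅ lo=∅

Interference:
  c — {q,s,v}
  q — {c,v}
  s — {c,v}
  v — {c,q,s}

Colouring:
  clique {c,q,v} ⇒ need ≥ 3
  3-colouring: R0={c}  R1={v}  R2={q,s}
  χ = 3

Answer: 3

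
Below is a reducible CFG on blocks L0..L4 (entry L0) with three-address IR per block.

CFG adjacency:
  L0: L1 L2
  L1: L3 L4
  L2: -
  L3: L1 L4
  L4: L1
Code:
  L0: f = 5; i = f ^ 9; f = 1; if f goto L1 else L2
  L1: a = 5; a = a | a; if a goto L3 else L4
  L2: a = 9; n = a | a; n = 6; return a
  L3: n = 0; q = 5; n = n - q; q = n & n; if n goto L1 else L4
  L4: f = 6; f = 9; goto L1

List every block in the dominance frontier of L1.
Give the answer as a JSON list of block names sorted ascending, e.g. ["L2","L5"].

Answer: ["L1"]

Derivation:
idom tree: L1←L0 L2←L0 L3←L1 L4←L1
Dom∩ at merges:
  L1: preds {L0,L3,L4}: {L0} ∩ {L0,L1,L3} ∩ {L0,L1,L4} = {L0}; idom=L0
  L4: preds {L1,L3}: {L0,L1} ∩ {L0,L1,L3} = {L0,L1}; idom=L1

DF walk-up:
  L1←L0: walk · to L0
  L1←L3: walk L3→L1 to L0
  L1←L4: walk L4→L1 to L0
  L4←L1: walk · to L1
  L4←L3: walk L3 to L1
  L0: DF=∅
  L1: DF={L1}
  L2: DF=∅
  L3: DF={L1,L4}
  L4: DF={L1}

DF(L1) = ["L1"]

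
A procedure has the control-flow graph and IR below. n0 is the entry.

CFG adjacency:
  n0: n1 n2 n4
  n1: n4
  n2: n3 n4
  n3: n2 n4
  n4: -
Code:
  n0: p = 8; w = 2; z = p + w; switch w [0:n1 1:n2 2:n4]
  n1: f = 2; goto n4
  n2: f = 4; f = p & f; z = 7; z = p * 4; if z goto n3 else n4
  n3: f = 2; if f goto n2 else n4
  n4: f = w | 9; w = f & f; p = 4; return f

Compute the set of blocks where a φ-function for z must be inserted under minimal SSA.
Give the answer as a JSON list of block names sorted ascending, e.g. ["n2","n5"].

idom tree: n1←n0 n2←n0 n3←n2 n4←n0
Dom∩ at merges:
  n2: preds {n0,n3}: {n0} ∩ {n0,n2,n3} = {n0}; idom=n0
  n4: preds {n0,n1,n2,n3}: {n0} ∩ {n0,n1} ∩ {n0,n2} ∩ {n0,n2,n3} = {n0}; idom=n0

DF walk-up:
  n2←n0: walk · to n0
  n2←n3: walk n3→n2 to n0
  n4←n0: walk · to n0
  n4←n1: walk n1 to n0
  n4←n2: walk n2 to n0
  n4←n3: walk n3→n2 to n0
  n0 → ∅
  n1 → {n4}
  n2 → {n2,n4}
  n3 → {n2,n4}
  n4 → ∅

φ for z: defs {n0,n2}
  DF⁺ = {n2,n4}

Answer: ["n2", "n4"]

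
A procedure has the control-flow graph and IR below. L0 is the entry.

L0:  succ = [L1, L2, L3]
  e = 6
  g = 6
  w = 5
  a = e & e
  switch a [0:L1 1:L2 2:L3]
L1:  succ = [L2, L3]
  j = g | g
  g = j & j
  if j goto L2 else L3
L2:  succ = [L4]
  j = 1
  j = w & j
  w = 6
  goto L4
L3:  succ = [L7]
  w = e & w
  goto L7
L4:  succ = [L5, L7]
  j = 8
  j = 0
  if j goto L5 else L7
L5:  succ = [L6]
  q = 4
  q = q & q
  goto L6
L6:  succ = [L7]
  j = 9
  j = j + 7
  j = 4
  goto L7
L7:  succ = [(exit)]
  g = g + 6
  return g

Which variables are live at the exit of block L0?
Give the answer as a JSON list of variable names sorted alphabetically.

def/use:
  L0: {a,e,g,w} / ∅
  L1: {g,j} / {g}
  L2: {j,w} / {w}
  L3: {w} / {e,w}
  L4: {j} / ∅
  L5: {q} / ∅
  L6: {j} / ∅
  L7: {g} / {g}

Live sets:
  live L0: ∅→{e,g,w}
  live L1: {e,g,w}→{e,g,w}
  live L2: {g,w}→{g}
  live L3: {e,g,w}→{g}
  live L4: {g}→{g}
  live L5: {g}→{g}
  live L6: {g}→{g}
  live L7: {g}→∅

live-out(L0) = ["e", "g", "w"]

Answer: ["e", "g", "w"]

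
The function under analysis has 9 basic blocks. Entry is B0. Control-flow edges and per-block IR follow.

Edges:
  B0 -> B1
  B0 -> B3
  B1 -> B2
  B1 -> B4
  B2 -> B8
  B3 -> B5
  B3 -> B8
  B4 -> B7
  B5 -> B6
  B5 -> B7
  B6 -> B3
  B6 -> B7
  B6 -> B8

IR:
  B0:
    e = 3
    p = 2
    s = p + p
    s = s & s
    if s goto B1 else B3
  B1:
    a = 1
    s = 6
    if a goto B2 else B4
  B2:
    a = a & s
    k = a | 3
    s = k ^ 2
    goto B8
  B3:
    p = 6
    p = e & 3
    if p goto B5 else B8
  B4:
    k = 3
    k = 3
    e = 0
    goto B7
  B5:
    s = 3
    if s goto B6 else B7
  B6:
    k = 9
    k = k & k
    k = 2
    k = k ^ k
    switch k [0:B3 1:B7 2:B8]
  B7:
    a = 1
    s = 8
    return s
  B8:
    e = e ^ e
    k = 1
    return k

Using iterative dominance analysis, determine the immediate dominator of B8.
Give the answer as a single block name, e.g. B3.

Answer: B0

Analysis:
idom tree: B1←B0 B2←B1 B3←B0 B4←B1 B5←B3 B6←B5 B7←B0 B8←B0
Dom∩ at merges:
  B3: preds {B0,B6}: {B0} ∩ {B0,B3,B5,B6} = {B0}; idom=B0
  B7: preds {B4,B5,B6}: {B0,B1,B4} ∩ {B0,B3,B5} ∩ {B0,B3,B5,B6} = {B0}; idom=B0
  B8: preds {B2,B3,B6}: {B0,B1,B2} ∩ {B0,B3} ∩ {B0,B3,B5,B6} = {B0}; idom=B0

idom(B8) = B0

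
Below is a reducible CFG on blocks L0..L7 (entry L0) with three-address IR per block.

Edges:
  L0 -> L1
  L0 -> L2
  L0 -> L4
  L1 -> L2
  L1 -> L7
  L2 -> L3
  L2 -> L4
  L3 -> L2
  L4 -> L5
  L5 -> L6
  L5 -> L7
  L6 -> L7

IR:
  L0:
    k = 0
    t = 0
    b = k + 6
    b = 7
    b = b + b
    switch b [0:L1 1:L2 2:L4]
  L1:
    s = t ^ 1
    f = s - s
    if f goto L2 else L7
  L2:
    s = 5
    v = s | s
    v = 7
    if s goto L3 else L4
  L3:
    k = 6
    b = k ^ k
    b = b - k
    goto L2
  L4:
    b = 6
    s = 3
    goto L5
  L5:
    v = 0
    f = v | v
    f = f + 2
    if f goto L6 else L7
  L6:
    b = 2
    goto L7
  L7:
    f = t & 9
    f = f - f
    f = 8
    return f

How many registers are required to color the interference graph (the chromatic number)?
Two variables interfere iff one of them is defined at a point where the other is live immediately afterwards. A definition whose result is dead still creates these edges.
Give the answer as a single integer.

Per-block:
  L0: {b,k,t} / ∅
  L1: {f,s} / {t}
  L2: {s,v} / ∅
  L3: {b,k} / ∅
  L4: {b,s} / ∅
  L5: {f,v} / ∅
  L6: {b} / ∅
  L7: {f} / {t}

Backward fixpoint:
  L0: in=∅ out={t}
  L1: in={t} out={t}
  L2: in={t} out={t}
  L3: in={t} out={t}
  L4: in={t} out={t}
  L5: in={t} out={t}
  L6: in={t} out={t}
  L7: in={t} out=∅

Interfere edges:
  b: {k,t}
  f: {t}
  k: {b,t}
  s: {t,v}
  t: {b,f,k,s,v}
  v: {s,t}

Colouring:
  {b,k,t} pairwise interfere (3-clique) ⇒ χ ≥ 3
  assign b→c1 f→c1 k→c2 s→c1 t→c0 v→c2 — no edge inside a register ⇒ χ ≤ 3
  χ = 3

Answer: 3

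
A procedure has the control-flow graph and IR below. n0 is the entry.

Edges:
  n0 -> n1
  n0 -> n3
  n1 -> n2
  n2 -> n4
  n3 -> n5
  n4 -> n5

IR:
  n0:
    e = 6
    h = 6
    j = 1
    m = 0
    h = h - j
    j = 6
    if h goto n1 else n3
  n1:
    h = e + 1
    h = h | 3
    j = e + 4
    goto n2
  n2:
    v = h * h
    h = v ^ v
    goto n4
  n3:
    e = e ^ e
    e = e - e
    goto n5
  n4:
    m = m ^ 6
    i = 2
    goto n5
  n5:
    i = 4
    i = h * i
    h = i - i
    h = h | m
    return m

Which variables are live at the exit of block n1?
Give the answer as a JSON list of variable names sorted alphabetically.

Block summaries:
  n0: {e,h,j,m} / ∅
  n1: {h,j} / {e}
  n2: {h,v} / {h}
  n3: {e} / {e}
  n4: {i,m} / {m}
  n5: {h,i} / {h,m}

Live sets:
  n0: in=∅ out={e,h,m}
  n1: in={e,m} out={h,m}
  n2: in={h,m} out={h,m}
  n3: in={e,h,m} out={h,m}
  n4: in={h,m} out={h,m}
  n5: in={h,m} out=∅

live-out(n1) = ["h", "m"]

Answer: ["h", "m"]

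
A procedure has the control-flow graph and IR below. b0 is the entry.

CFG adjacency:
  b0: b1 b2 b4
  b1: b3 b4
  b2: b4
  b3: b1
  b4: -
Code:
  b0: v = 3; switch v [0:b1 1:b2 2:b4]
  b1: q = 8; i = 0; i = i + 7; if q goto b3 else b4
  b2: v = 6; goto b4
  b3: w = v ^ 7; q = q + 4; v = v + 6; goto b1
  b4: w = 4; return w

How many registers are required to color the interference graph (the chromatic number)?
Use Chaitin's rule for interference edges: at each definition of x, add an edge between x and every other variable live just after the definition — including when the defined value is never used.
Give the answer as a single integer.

Per-block:
  b0: def={v} ue=∅
  b1: def={i,q} ue=∅
  b2: def={v} ue=∅
  b3: def={q,v,w} ue={q,v}
  b4: def={w} ue=∅

Liveness:
  live b0: ∅→{v}
  live b1: {v}→{q,v}
  live b2: ∅→∅
  live b3: {q,v}→{v}
  live b4: ∅→∅

Interference:
  i — {q,v}
  q — {i,v,w}
  v — {i,q,w}
  w — {q,v}

Chromatic number:
  clique {i,q,v} ⇒ need ≥ 3
  3-colouring: R0={q}  R1={v}  R2={i,w}
  χ = 3

Answer: 3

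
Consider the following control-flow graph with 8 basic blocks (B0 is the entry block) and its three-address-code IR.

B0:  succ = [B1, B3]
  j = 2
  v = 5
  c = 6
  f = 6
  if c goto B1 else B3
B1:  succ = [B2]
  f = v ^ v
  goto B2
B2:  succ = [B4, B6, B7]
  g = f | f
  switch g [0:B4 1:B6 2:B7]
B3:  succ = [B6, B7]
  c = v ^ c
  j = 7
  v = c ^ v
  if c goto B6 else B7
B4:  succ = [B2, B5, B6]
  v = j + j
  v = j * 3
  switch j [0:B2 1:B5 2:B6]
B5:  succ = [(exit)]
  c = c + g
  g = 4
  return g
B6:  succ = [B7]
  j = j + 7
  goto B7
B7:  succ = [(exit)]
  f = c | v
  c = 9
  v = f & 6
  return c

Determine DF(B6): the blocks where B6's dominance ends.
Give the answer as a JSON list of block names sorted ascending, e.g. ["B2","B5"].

idom tree: B1←B0 B2←B1 B3←B0 B4←B2 B5←B4 B6←B0 B7←B0
Dom at joins:
  B2: preds {B1,B4}: {B0,B1} ∩ {B0,B1,B2,B4} = {B0,B1}; idom=B1
  B6: preds {B2,B3,B4}: {B0,B1,B2} ∩ {B0,B3} ∩ {B0,B1,B2,B4} = {B0}; idom=B0
  B7: preds {B2,B3,B6}: {B0,B1,B2} ∩ {B0,B3} ∩ {B0,B6} = {B0}; idom=B0

Frontier:
  join B2 pred B1: · stop@B1
  join B2 pred B4: B4→B2 stop@B1
  join B6 pred B2: B2→B1 stop@B0
  join B6 pred B3: B3 stop@B0
  join B6 pred B4: B4→B2→B1 stop@B0
  join B7 pred B2: B2→B1 stop@B0
  join B7 pred B3: B3 stop@B0
  join B7 pred B6: B6 stop@B0
  DF(B0)=∅
  DF(B1)={B6,B7}
  DF(B2)={B2,B6,B7}
  DF(B3)={B6,B7}
  DF(B4)={B2,B6}
  DF(B5)=∅
  DF(B6)={B7}
  DF(B7)=∅

DF(B6) = ["B7"]

Answer: ["B7"]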